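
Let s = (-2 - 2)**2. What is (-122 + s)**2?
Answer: 11236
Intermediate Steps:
s = 16 (s = (-4)**2 = 16)
(-122 + s)**2 = (-122 + 16)**2 = (-106)**2 = 11236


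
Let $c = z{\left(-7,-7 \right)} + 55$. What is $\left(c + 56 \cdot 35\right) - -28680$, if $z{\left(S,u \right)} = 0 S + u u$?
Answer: $30744$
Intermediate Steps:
$z{\left(S,u \right)} = u^{2}$ ($z{\left(S,u \right)} = 0 + u^{2} = u^{2}$)
$c = 104$ ($c = \left(-7\right)^{2} + 55 = 49 + 55 = 104$)
$\left(c + 56 \cdot 35\right) - -28680 = \left(104 + 56 \cdot 35\right) - -28680 = \left(104 + 1960\right) + 28680 = 2064 + 28680 = 30744$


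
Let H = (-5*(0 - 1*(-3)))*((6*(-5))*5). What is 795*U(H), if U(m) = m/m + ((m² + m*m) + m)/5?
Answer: 1610233545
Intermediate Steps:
H = 2250 (H = (-5*(0 + 3))*(-30*5) = -5*3*(-150) = -15*(-150) = 2250)
U(m) = 1 + m/5 + 2*m²/5 (U(m) = 1 + ((m² + m²) + m)*(⅕) = 1 + (2*m² + m)*(⅕) = 1 + (m + 2*m²)*(⅕) = 1 + (m/5 + 2*m²/5) = 1 + m/5 + 2*m²/5)
795*U(H) = 795*(1 + (⅕)*2250 + (⅖)*2250²) = 795*(1 + 450 + (⅖)*5062500) = 795*(1 + 450 + 2025000) = 795*2025451 = 1610233545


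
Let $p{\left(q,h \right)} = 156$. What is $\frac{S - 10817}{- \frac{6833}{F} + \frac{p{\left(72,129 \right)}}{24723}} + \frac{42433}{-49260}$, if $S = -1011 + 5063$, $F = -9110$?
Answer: $- \frac{25020865282431809}{2797203139980} \approx -8945.0$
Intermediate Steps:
$S = 4052$
$\frac{S - 10817}{- \frac{6833}{F} + \frac{p{\left(72,129 \right)}}{24723}} + \frac{42433}{-49260} = \frac{4052 - 10817}{- \frac{6833}{-9110} + \frac{156}{24723}} + \frac{42433}{-49260} = - \frac{6765}{\left(-6833\right) \left(- \frac{1}{9110}\right) + 156 \cdot \frac{1}{24723}} + 42433 \left(- \frac{1}{49260}\right) = - \frac{6765}{\frac{6833}{9110} + \frac{52}{8241}} - \frac{42433}{49260} = - \frac{6765}{\frac{56784473}{75075510}} - \frac{42433}{49260} = \left(-6765\right) \frac{75075510}{56784473} - \frac{42433}{49260} = - \frac{507885825150}{56784473} - \frac{42433}{49260} = - \frac{25020865282431809}{2797203139980}$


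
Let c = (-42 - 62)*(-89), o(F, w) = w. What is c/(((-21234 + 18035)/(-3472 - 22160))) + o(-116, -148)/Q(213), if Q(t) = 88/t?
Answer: 5194284105/70378 ≈ 73806.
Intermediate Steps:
c = 9256 (c = -104*(-89) = 9256)
c/(((-21234 + 18035)/(-3472 - 22160))) + o(-116, -148)/Q(213) = 9256/(((-21234 + 18035)/(-3472 - 22160))) - 148/(88/213) = 9256/((-3199/(-25632))) - 148/(88*(1/213)) = 9256/((-3199*(-1/25632))) - 148/88/213 = 9256/(3199/25632) - 148*213/88 = 9256*(25632/3199) - 7881/22 = 237249792/3199 - 7881/22 = 5194284105/70378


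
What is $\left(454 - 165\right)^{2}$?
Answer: $83521$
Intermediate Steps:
$\left(454 - 165\right)^{2} = 289^{2} = 83521$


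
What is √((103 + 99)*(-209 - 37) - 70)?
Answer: I*√49762 ≈ 223.07*I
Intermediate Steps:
√((103 + 99)*(-209 - 37) - 70) = √(202*(-246) - 70) = √(-49692 - 70) = √(-49762) = I*√49762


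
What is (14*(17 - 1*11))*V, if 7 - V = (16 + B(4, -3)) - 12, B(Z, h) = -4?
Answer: 588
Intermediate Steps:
V = 7 (V = 7 - ((16 - 4) - 12) = 7 - (12 - 12) = 7 - 1*0 = 7 + 0 = 7)
(14*(17 - 1*11))*V = (14*(17 - 1*11))*7 = (14*(17 - 11))*7 = (14*6)*7 = 84*7 = 588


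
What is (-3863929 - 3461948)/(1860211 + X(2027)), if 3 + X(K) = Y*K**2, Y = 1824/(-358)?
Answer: 1311331983/3414183616 ≈ 0.38408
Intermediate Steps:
Y = -912/179 (Y = 1824*(-1/358) = -912/179 ≈ -5.0950)
X(K) = -3 - 912*K**2/179
(-3863929 - 3461948)/(1860211 + X(2027)) = (-3863929 - 3461948)/(1860211 + (-3 - 912/179*2027**2)) = -7325877/(1860211 + (-3 - 912/179*4108729)) = -7325877/(1860211 + (-3 - 3747160848/179)) = -7325877/(1860211 - 3747161385/179) = -7325877/(-3414183616/179) = -7325877*(-179/3414183616) = 1311331983/3414183616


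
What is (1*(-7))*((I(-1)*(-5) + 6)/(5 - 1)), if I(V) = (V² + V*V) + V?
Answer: -7/4 ≈ -1.7500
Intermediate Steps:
I(V) = V + 2*V² (I(V) = (V² + V²) + V = 2*V² + V = V + 2*V²)
(1*(-7))*((I(-1)*(-5) + 6)/(5 - 1)) = (1*(-7))*((-(1 + 2*(-1))*(-5) + 6)/(5 - 1)) = -7*(-(1 - 2)*(-5) + 6)/4 = -7*(-1*(-1)*(-5) + 6)/4 = -7*(1*(-5) + 6)/4 = -7*(-5 + 6)/4 = -7/4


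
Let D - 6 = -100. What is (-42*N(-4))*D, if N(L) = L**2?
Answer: 63168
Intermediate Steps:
D = -94 (D = 6 - 100 = -94)
(-42*N(-4))*D = -42*(-4)**2*(-94) = -42*16*(-94) = -672*(-94) = 63168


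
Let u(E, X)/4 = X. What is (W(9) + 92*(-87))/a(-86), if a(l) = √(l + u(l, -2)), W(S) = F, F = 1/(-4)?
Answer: 32017*I*√94/376 ≈ 825.58*I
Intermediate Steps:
F = -¼ (F = 1*(-¼) = -¼ ≈ -0.25000)
W(S) = -¼
u(E, X) = 4*X
a(l) = √(-8 + l) (a(l) = √(l + 4*(-2)) = √(l - 8) = √(-8 + l))
(W(9) + 92*(-87))/a(-86) = (-¼ + 92*(-87))/(√(-8 - 86)) = (-¼ - 8004)/(√(-94)) = -32017*(-I*√94/94)/4 = -(-32017)*I*√94/376 = 32017*I*√94/376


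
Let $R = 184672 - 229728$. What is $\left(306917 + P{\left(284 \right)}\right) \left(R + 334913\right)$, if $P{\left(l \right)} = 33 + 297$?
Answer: $89057693679$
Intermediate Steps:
$P{\left(l \right)} = 330$
$R = -45056$
$\left(306917 + P{\left(284 \right)}\right) \left(R + 334913\right) = \left(306917 + 330\right) \left(-45056 + 334913\right) = 307247 \cdot 289857 = 89057693679$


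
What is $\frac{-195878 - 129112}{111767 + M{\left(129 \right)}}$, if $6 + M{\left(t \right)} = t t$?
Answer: $- \frac{162495}{64201} \approx -2.531$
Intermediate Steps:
$M{\left(t \right)} = -6 + t^{2}$ ($M{\left(t \right)} = -6 + t t = -6 + t^{2}$)
$\frac{-195878 - 129112}{111767 + M{\left(129 \right)}} = \frac{-195878 - 129112}{111767 - \left(6 - 129^{2}\right)} = - \frac{324990}{111767 + \left(-6 + 16641\right)} = - \frac{324990}{111767 + 16635} = - \frac{324990}{128402} = \left(-324990\right) \frac{1}{128402} = - \frac{162495}{64201}$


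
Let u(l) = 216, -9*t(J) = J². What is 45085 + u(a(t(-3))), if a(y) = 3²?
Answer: 45301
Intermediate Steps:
t(J) = -J²/9
a(y) = 9
45085 + u(a(t(-3))) = 45085 + 216 = 45301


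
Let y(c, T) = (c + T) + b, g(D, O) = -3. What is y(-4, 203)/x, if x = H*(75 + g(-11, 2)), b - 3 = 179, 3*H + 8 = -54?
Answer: -127/496 ≈ -0.25605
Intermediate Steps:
H = -62/3 (H = -8/3 + (⅓)*(-54) = -8/3 - 18 = -62/3 ≈ -20.667)
b = 182 (b = 3 + 179 = 182)
x = -1488 (x = -62*(75 - 3)/3 = -62/3*72 = -1488)
y(c, T) = 182 + T + c (y(c, T) = (c + T) + 182 = (T + c) + 182 = 182 + T + c)
y(-4, 203)/x = (182 + 203 - 4)/(-1488) = 381*(-1/1488) = -127/496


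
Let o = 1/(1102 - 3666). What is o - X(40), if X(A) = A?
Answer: -102561/2564 ≈ -40.000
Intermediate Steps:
o = -1/2564 (o = 1/(-2564) = -1/2564 ≈ -0.00039002)
o - X(40) = -1/2564 - 1*40 = -1/2564 - 40 = -102561/2564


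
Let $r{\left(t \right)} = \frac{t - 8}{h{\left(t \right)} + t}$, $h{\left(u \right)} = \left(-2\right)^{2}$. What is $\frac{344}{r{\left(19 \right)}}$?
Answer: $\frac{7912}{11} \approx 719.27$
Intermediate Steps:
$h{\left(u \right)} = 4$
$r{\left(t \right)} = \frac{-8 + t}{4 + t}$ ($r{\left(t \right)} = \frac{t - 8}{4 + t} = \frac{-8 + t}{4 + t}$)
$\frac{344}{r{\left(19 \right)}} = \frac{344}{\frac{1}{4 + 19} \left(-8 + 19\right)} = \frac{344}{\frac{1}{23} \cdot 11} = \frac{344}{\frac{11}{23}} = 344 \cdot \frac{23}{11} = \frac{7912}{11}$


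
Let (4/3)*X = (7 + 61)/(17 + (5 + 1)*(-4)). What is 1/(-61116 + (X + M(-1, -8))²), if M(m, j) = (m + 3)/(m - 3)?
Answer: -196/11966855 ≈ -1.6379e-5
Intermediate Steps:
M(m, j) = (3 + m)/(-3 + m)
X = -51/7 (X = 3*((7 + 61)/(17 + (5 + 1)*(-4)))/4 = 3*(68/(17 + 6*(-4)))/4 = 3*(68/(17 - 24))/4 = 3*(68/(-7))/4 = 3*(68*(-⅐))/4 = (¾)*(-68/7) = -51/7 ≈ -7.2857)
1/(-61116 + (X + M(-1, -8))²) = 1/(-61116 + (-51/7 + (3 - 1)/(-3 - 1))²) = 1/(-61116 + (-51/7 + 2/(-4))²) = 1/(-61116 + (-51/7 - ¼*2)²) = 1/(-61116 + (-51/7 - ½)²) = 1/(-61116 + (-109/14)²) = 1/(-61116 + 11881/196) = 1/(-11966855/196) = -196/11966855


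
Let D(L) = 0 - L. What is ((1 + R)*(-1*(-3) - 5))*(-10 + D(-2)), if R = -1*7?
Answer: -96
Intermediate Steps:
D(L) = -L
R = -7
((1 + R)*(-1*(-3) - 5))*(-10 + D(-2)) = ((1 - 7)*(-1*(-3) - 5))*(-10 - 1*(-2)) = (-6*(3 - 5))*(-10 + 2) = -6*(-2)*(-8) = 12*(-8) = -96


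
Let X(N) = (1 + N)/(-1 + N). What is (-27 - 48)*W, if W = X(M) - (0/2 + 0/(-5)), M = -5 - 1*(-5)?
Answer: 75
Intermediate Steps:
M = 0 (M = -5 + 5 = 0)
X(N) = (1 + N)/(-1 + N)
W = -1 (W = (1 + 0)/(-1 + 0) - (0/2 + 0/(-5)) = 1/(-1) - (0*(1/2) + 0*(-1/5)) = -1*1 - (0 + 0) = -1 - 1*0 = -1 + 0 = -1)
(-27 - 48)*W = (-27 - 48)*(-1) = -75*(-1) = 75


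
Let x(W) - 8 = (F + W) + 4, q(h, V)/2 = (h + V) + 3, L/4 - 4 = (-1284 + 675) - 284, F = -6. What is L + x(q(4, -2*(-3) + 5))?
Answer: -3514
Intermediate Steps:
L = -3556 (L = 16 + 4*((-1284 + 675) - 284) = 16 + 4*(-609 - 284) = 16 + 4*(-893) = 16 - 3572 = -3556)
q(h, V) = 6 + 2*V + 2*h (q(h, V) = 2*((h + V) + 3) = 2*((V + h) + 3) = 2*(3 + V + h) = 6 + 2*V + 2*h)
x(W) = 6 + W (x(W) = 8 + ((-6 + W) + 4) = 8 + (-2 + W) = 6 + W)
L + x(q(4, -2*(-3) + 5)) = -3556 + (6 + (6 + 2*(-2*(-3) + 5) + 2*4)) = -3556 + (6 + (6 + 2*(6 + 5) + 8)) = -3556 + (6 + (6 + 2*11 + 8)) = -3556 + (6 + (6 + 22 + 8)) = -3556 + (6 + 36) = -3556 + 42 = -3514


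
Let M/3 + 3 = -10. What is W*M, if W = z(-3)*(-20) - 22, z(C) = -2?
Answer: -702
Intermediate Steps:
M = -39 (M = -9 + 3*(-10) = -9 - 30 = -39)
W = 18 (W = -2*(-20) - 22 = 40 - 22 = 18)
W*M = 18*(-39) = -702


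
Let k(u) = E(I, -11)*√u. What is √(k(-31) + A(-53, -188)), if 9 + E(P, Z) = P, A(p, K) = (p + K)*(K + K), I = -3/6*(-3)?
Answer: √(362464 - 30*I*√31)/2 ≈ 301.02 - 0.06936*I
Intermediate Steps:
I = 3/2 (I = -3*⅙*(-3) = -½*(-3) = 3/2 ≈ 1.5000)
A(p, K) = 2*K*(K + p) (A(p, K) = (K + p)*(2*K) = 2*K*(K + p))
E(P, Z) = -9 + P
k(u) = -15*√u/2 (k(u) = (-9 + 3/2)*√u = -15*√u/2)
√(k(-31) + A(-53, -188)) = √(-15*I*√31/2 + 2*(-188)*(-188 - 53)) = √(-15*I*√31/2 + 2*(-188)*(-241)) = √(-15*I*√31/2 + 90616) = √(90616 - 15*I*√31/2)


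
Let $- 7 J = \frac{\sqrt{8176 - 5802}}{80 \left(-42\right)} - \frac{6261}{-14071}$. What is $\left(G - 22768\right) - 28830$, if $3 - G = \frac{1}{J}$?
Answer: $- \frac{11401171885265535535}{221041825281133} + \frac{2328398162160 \sqrt{2374}}{221041825281133} \approx -51579.0$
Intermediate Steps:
$J = - \frac{6261}{98497} + \frac{\sqrt{2374}}{23520}$ ($J = - \frac{\frac{\sqrt{8176 - 5802}}{80 \left(-42\right)} - \frac{6261}{-14071}}{7} = - \frac{\frac{\sqrt{2374}}{-3360} - - \frac{6261}{14071}}{7} = - \frac{\sqrt{2374} \left(- \frac{1}{3360}\right) + \frac{6261}{14071}}{7} = - \frac{- \frac{\sqrt{2374}}{3360} + \frac{6261}{14071}}{7} = - \frac{\frac{6261}{14071} - \frac{\sqrt{2374}}{3360}}{7} = - \frac{6261}{98497} + \frac{\sqrt{2374}}{23520} \approx -0.061494$)
$G = 3 - \frac{1}{- \frac{6261}{98497} + \frac{\sqrt{2374}}{23520}} \approx 19.262$
$\left(G - 22768\right) - 28830 = \left(\left(\frac{4144215590364999}{221041825281133} + \frac{2328398162160 \sqrt{2374}}{221041825281133}\right) - 22768\right) - 28830 = \left(- \frac{5028536062410471145}{221041825281133} + \frac{2328398162160 \sqrt{2374}}{221041825281133}\right) - 28830 = - \frac{11401171885265535535}{221041825281133} + \frac{2328398162160 \sqrt{2374}}{221041825281133}$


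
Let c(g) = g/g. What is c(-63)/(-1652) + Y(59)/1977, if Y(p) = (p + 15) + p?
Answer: 217739/3266004 ≈ 0.066668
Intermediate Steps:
Y(p) = 15 + 2*p (Y(p) = (15 + p) + p = 15 + 2*p)
c(g) = 1
c(-63)/(-1652) + Y(59)/1977 = 1/(-1652) + (15 + 2*59)/1977 = 1*(-1/1652) + (15 + 118)*(1/1977) = -1/1652 + 133*(1/1977) = -1/1652 + 133/1977 = 217739/3266004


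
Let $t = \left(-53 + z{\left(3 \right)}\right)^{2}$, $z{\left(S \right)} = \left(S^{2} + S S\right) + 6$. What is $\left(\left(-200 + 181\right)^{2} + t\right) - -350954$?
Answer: $352156$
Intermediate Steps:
$z{\left(S \right)} = 6 + 2 S^{2}$ ($z{\left(S \right)} = \left(S^{2} + S^{2}\right) + 6 = 2 S^{2} + 6 = 6 + 2 S^{2}$)
$t = 841$ ($t = \left(-53 + \left(6 + 2 \cdot 3^{2}\right)\right)^{2} = \left(-53 + \left(6 + 2 \cdot 9\right)\right)^{2} = \left(-53 + \left(6 + 18\right)\right)^{2} = \left(-53 + 24\right)^{2} = \left(-29\right)^{2} = 841$)
$\left(\left(-200 + 181\right)^{2} + t\right) - -350954 = \left(\left(-200 + 181\right)^{2} + 841\right) - -350954 = \left(\left(-19\right)^{2} + 841\right) + 350954 = \left(361 + 841\right) + 350954 = 1202 + 350954 = 352156$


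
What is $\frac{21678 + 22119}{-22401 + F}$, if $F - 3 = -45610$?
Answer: $- \frac{43797}{68008} \approx -0.644$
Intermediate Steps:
$F = -45607$ ($F = 3 - 45610 = -45607$)
$\frac{21678 + 22119}{-22401 + F} = \frac{21678 + 22119}{-22401 - 45607} = \frac{43797}{-68008} = 43797 \left(- \frac{1}{68008}\right) = - \frac{43797}{68008}$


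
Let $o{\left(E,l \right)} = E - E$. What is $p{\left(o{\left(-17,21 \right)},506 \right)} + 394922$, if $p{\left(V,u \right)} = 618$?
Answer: $395540$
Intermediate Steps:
$o{\left(E,l \right)} = 0$
$p{\left(o{\left(-17,21 \right)},506 \right)} + 394922 = 618 + 394922 = 395540$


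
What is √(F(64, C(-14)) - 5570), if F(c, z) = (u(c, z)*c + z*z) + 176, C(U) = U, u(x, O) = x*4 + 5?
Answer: √11506 ≈ 107.27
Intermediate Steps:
u(x, O) = 5 + 4*x (u(x, O) = 4*x + 5 = 5 + 4*x)
F(c, z) = 176 + z² + c*(5 + 4*c) (F(c, z) = ((5 + 4*c)*c + z*z) + 176 = (c*(5 + 4*c) + z²) + 176 = (z² + c*(5 + 4*c)) + 176 = 176 + z² + c*(5 + 4*c))
√(F(64, C(-14)) - 5570) = √((176 + (-14)² + 64*(5 + 4*64)) - 5570) = √((176 + 196 + 64*(5 + 256)) - 5570) = √((176 + 196 + 64*261) - 5570) = √((176 + 196 + 16704) - 5570) = √(17076 - 5570) = √11506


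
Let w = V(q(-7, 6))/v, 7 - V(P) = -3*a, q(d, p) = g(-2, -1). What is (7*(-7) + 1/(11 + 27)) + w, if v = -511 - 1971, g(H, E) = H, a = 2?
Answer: -1154874/23579 ≈ -48.979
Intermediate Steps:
q(d, p) = -2
V(P) = 13 (V(P) = 7 - (-3)*2 = 7 - 1*(-6) = 7 + 6 = 13)
v = -2482
w = -13/2482 (w = 13/(-2482) = 13*(-1/2482) = -13/2482 ≈ -0.0052377)
(7*(-7) + 1/(11 + 27)) + w = (7*(-7) + 1/(11 + 27)) - 13/2482 = (-49 + 1/38) - 13/2482 = -1861/38 - 13/2482 = -1154874/23579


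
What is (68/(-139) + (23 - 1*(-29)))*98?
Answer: 701680/139 ≈ 5048.1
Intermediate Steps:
(68/(-139) + (23 - 1*(-29)))*98 = (68*(-1/139) + (23 + 29))*98 = (-68/139 + 52)*98 = (7160/139)*98 = 701680/139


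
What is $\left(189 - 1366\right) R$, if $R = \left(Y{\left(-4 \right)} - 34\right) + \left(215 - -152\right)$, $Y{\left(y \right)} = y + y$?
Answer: $-382525$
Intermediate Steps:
$Y{\left(y \right)} = 2 y$
$R = 325$ ($R = \left(2 \left(-4\right) - 34\right) + \left(215 - -152\right) = \left(-8 - 34\right) + \left(215 + 152\right) = -42 + 367 = 325$)
$\left(189 - 1366\right) R = \left(189 - 1366\right) 325 = \left(-1177\right) 325 = -382525$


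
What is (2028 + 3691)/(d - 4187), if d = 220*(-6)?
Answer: -5719/5507 ≈ -1.0385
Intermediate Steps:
d = -1320
(2028 + 3691)/(d - 4187) = (2028 + 3691)/(-1320 - 4187) = 5719/(-5507) = 5719*(-1/5507) = -5719/5507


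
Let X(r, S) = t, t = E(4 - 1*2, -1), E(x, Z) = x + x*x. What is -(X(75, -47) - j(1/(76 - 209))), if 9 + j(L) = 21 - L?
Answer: 799/133 ≈ 6.0075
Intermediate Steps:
E(x, Z) = x + x²
t = 6 (t = (4 - 1*2)*(1 + (4 - 1*2)) = (4 - 2)*(1 + (4 - 2)) = 2*(1 + 2) = 2*3 = 6)
X(r, S) = 6
j(L) = 12 - L (j(L) = -9 + (21 - L) = 12 - L)
-(X(75, -47) - j(1/(76 - 209))) = -(6 - (12 - 1/(76 - 209))) = -(6 - (12 - 1/(-133))) = -(6 - (12 - 1*(-1/133))) = -(6 - (12 + 1/133)) = -(6 - 1*1597/133) = -(6 - 1597/133) = -1*(-799/133) = 799/133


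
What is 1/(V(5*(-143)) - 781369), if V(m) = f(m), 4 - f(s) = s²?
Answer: -1/1292590 ≈ -7.7364e-7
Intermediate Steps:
f(s) = 4 - s²
V(m) = 4 - m²
1/(V(5*(-143)) - 781369) = 1/((4 - (5*(-143))²) - 781369) = 1/((4 - 1*(-715)²) - 781369) = 1/((4 - 1*511225) - 781369) = 1/((4 - 511225) - 781369) = 1/(-511221 - 781369) = 1/(-1292590) = -1/1292590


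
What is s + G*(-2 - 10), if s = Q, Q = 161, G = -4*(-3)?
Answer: 17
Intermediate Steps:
G = 12
s = 161
s + G*(-2 - 10) = 161 + 12*(-2 - 10) = 161 + 12*(-12) = 161 - 144 = 17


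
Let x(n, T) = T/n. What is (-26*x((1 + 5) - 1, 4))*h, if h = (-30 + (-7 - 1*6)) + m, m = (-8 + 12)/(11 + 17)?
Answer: 6240/7 ≈ 891.43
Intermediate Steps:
m = 1/7 (m = 4/28 = 4*(1/28) = 1/7 ≈ 0.14286)
h = -300/7 (h = (-30 + (-7 - 1*6)) + 1/7 = (-30 + (-7 - 6)) + 1/7 = (-30 - 13) + 1/7 = -43 + 1/7 = -300/7 ≈ -42.857)
(-26*x((1 + 5) - 1, 4))*h = -104/((1 + 5) - 1)*(-300/7) = -104/(6 - 1)*(-300/7) = -104/5*(-300/7) = 6240/7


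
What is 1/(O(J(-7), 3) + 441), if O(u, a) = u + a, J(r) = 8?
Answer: 1/452 ≈ 0.0022124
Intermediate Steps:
O(u, a) = a + u
1/(O(J(-7), 3) + 441) = 1/((3 + 8) + 441) = 1/(11 + 441) = 1/452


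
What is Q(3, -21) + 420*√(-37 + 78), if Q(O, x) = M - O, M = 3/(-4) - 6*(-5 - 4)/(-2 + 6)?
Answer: 39/4 + 420*√41 ≈ 2699.1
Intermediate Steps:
M = 51/4 (M = 3*(-¼) - 6/(4/(-9)) = -¾ - 6/(4*(-⅑)) = -¾ - 6/(-4/9) = -¾ - 6*(-9/4) = -¾ + 27/2 = 51/4 ≈ 12.750)
Q(O, x) = 51/4 - O
Q(3, -21) + 420*√(-37 + 78) = (51/4 - 1*3) + 420*√(-37 + 78) = (51/4 - 3) + 420*√41 = 39/4 + 420*√41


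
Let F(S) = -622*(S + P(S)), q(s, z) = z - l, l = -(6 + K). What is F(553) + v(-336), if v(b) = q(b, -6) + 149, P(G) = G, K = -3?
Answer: -687786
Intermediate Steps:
l = -3 (l = -(6 - 3) = -1*3 = -3)
q(s, z) = 3 + z (q(s, z) = z - 1*(-3) = z + 3 = 3 + z)
F(S) = -1244*S (F(S) = -622*(S + S) = -1244*S)
v(b) = 146 (v(b) = (3 - 6) + 149 = -3 + 149 = 146)
F(553) + v(-336) = -1244*553 + 146 = -687932 + 146 = -687786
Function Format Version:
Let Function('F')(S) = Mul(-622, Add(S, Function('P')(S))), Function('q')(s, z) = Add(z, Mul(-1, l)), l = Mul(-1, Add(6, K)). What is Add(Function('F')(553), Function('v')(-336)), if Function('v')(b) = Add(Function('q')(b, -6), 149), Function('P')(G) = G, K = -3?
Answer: -687786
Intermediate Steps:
l = -3 (l = Mul(-1, Add(6, -3)) = Mul(-1, 3) = -3)
Function('q')(s, z) = Add(3, z) (Function('q')(s, z) = Add(z, Mul(-1, -3)) = Add(z, 3) = Add(3, z))
Function('F')(S) = Mul(-1244, S) (Function('F')(S) = Mul(-622, Add(S, S)) = Mul(-622, Mul(2, S)) = Mul(-1244, S))
Function('v')(b) = 146 (Function('v')(b) = Add(Add(3, -6), 149) = Add(-3, 149) = 146)
Add(Function('F')(553), Function('v')(-336)) = Add(Mul(-1244, 553), 146) = Add(-687932, 146) = -687786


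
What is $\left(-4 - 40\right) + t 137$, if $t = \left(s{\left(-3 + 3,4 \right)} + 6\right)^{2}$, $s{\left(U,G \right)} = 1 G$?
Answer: $13656$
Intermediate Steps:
$s{\left(U,G \right)} = G$
$t = 100$ ($t = \left(4 + 6\right)^{2} = 10^{2} = 100$)
$\left(-4 - 40\right) + t 137 = \left(-4 - 40\right) + 100 \cdot 137 = -44 + 13700 = 13656$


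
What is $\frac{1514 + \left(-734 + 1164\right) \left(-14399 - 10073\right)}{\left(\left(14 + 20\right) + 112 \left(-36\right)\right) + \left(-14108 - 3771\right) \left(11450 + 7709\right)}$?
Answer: $\frac{10521446}{342547759} \approx 0.030715$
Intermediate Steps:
$\frac{1514 + \left(-734 + 1164\right) \left(-14399 - 10073\right)}{\left(\left(14 + 20\right) + 112 \left(-36\right)\right) + \left(-14108 - 3771\right) \left(11450 + 7709\right)} = \frac{1514 + 430 \left(-24472\right)}{\left(34 - 4032\right) - 342543761} = \frac{1514 - 10522960}{-3998 - 342543761} = - \frac{10521446}{-342547759} = \left(-10521446\right) \left(- \frac{1}{342547759}\right) = \frac{10521446}{342547759}$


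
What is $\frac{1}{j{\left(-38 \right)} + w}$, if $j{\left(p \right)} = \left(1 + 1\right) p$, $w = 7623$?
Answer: $\frac{1}{7547} \approx 0.0001325$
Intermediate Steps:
$j{\left(p \right)} = 2 p$
$\frac{1}{j{\left(-38 \right)} + w} = \frac{1}{2 \left(-38\right) + 7623} = \frac{1}{-76 + 7623} = \frac{1}{7547}$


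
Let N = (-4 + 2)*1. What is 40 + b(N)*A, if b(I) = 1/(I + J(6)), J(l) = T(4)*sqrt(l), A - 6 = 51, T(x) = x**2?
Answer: 30697/766 + 228*sqrt(6)/383 ≈ 41.533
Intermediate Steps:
A = 57 (A = 6 + 51 = 57)
J(l) = 16*sqrt(l) (J(l) = 4**2*sqrt(l) = 16*sqrt(l))
N = -2 (N = -2*1 = -2)
b(I) = 1/(I + 16*sqrt(6))
40 + b(N)*A = 40 + 57/(-2 + 16*sqrt(6))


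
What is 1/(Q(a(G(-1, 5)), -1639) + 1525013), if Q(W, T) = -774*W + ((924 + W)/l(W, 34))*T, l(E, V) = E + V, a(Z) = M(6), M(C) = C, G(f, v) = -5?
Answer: 4/5929049 ≈ 6.7464e-7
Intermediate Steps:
a(Z) = 6
Q(W, T) = -774*W + T*(924 + W)/(34 + W) (Q(W, T) = -774*W + ((924 + W)/(W + 34))*T = -774*W + ((924 + W)/(34 + W))*T = -774*W + T*(924 + W)/(34 + W))
1/(Q(a(G(-1, 5)), -1639) + 1525013) = 1/((924*(-1639) - 1639*6 - 774*6*(34 + 6))/(34 + 6) + 1525013) = 1/((-1514436 - 9834 - 774*6*40)/40 + 1525013) = 1/((-1514436 - 9834 - 185760)/40 + 1525013) = 1/((1/40)*(-1710030) + 1525013) = 1/(-171003/4 + 1525013) = 1/(5929049/4) = 4/5929049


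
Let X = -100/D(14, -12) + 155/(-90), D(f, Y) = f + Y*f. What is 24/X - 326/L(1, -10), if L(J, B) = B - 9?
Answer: -147254/28253 ≈ -5.2120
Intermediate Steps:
L(J, B) = -9 + B
X = -1487/1386 (X = -100*1/(14*(1 - 12)) + 155/(-90) = -100/(14*(-11)) + 155*(-1/90) = -100/(-154) - 31/18 = -100*(-1/154) - 31/18 = 50/77 - 31/18 = -1487/1386 ≈ -1.0729)
24/X - 326/L(1, -10) = 24/(-1487/1386) - 326/(-9 - 10) = 24*(-1386/1487) - 326/(-19) = -33264/1487 - 326*(-1/19) = -33264/1487 + 326/19 = -147254/28253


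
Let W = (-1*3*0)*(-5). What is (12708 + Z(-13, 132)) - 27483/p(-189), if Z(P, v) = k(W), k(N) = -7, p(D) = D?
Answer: 809324/63 ≈ 12846.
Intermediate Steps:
W = 0 (W = -3*0*(-5) = 0*(-5) = 0)
Z(P, v) = -7
(12708 + Z(-13, 132)) - 27483/p(-189) = (12708 - 7) - 27483/(-189) = 12701 - 27483*(-1/189) = 12701 + 9161/63 = 809324/63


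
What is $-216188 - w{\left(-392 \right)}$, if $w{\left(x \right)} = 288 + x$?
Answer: $-216084$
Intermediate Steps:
$-216188 - w{\left(-392 \right)} = -216188 - \left(288 - 392\right) = -216188 - -104 = -216188 + 104 = -216084$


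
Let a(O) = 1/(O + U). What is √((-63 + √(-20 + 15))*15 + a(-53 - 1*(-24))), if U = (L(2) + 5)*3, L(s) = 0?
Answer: √(-185234 + 2940*I*√5)/14 ≈ 0.54544 + 30.747*I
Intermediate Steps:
U = 15 (U = (0 + 5)*3 = 5*3 = 15)
a(O) = 1/(15 + O) (a(O) = 1/(O + 15) = 1/(15 + O))
√((-63 + √(-20 + 15))*15 + a(-53 - 1*(-24))) = √((-63 + √(-20 + 15))*15 + 1/(15 + (-53 - 1*(-24)))) = √((-63 + √(-5))*15 + 1/(15 + (-53 + 24))) = √((-63 + I*√5)*15 + 1/(15 - 29)) = √((-945 + 15*I*√5) + 1/(-14)) = √((-945 + 15*I*√5) - 1/14) = √(-13231/14 + 15*I*√5)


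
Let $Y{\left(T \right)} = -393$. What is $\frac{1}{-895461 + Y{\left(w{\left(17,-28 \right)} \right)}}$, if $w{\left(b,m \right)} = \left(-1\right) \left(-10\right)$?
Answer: $- \frac{1}{895854} \approx -1.1163 \cdot 10^{-6}$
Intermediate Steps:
$w{\left(b,m \right)} = 10$
$\frac{1}{-895461 + Y{\left(w{\left(17,-28 \right)} \right)}} = \frac{1}{-895461 - 393} = \frac{1}{-895854} = - \frac{1}{895854}$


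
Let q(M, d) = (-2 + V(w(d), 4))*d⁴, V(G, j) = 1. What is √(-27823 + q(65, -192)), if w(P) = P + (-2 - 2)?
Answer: I*√1358982319 ≈ 36864.0*I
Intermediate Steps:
w(P) = -4 + P (w(P) = P - 4 = -4 + P)
q(M, d) = -d⁴ (q(M, d) = (-2 + 1)*d⁴ = -d⁴)
√(-27823 + q(65, -192)) = √(-27823 - 1*(-192)⁴) = √(-27823 - 1*1358954496) = √(-27823 - 1358954496) = √(-1358982319) = I*√1358982319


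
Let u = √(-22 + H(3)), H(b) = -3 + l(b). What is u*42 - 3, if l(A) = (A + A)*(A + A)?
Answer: -3 + 42*√11 ≈ 136.30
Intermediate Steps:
l(A) = 4*A² (l(A) = (2*A)*(2*A) = 4*A²)
H(b) = -3 + 4*b²
u = √11 (u = √(-22 + (-3 + 4*3²)) = √(-22 + (-3 + 4*9)) = √(-22 + (-3 + 36)) = √(-22 + 33) = √11 ≈ 3.3166)
u*42 - 3 = √11*42 - 3 = 42*√11 - 3 = -3 + 42*√11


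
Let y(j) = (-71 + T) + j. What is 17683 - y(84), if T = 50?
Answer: 17620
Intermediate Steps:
y(j) = -21 + j (y(j) = (-71 + 50) + j = -21 + j)
17683 - y(84) = 17683 - (-21 + 84) = 17683 - 1*63 = 17683 - 63 = 17620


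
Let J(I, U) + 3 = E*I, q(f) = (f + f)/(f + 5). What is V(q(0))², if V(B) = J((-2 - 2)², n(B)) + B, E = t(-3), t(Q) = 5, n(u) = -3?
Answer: 5929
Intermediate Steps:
q(f) = 2*f/(5 + f) (q(f) = (2*f)/(5 + f) = 2*f/(5 + f))
E = 5
J(I, U) = -3 + 5*I
V(B) = 77 + B (V(B) = (-3 + 5*(-2 - 2)²) + B = (-3 + 5*(-4)²) + B = (-3 + 5*16) + B = (-3 + 80) + B = 77 + B)
V(q(0))² = (77 + 2*0/(5 + 0))² = (77 + 2*0/5)² = (77 + 2*0*(⅕))² = (77 + 0)² = 77² = 5929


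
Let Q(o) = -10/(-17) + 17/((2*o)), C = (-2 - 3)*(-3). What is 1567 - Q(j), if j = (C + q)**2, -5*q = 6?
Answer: 253554113/161874 ≈ 1566.4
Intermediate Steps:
q = -6/5 (q = -1/5*6 = -6/5 ≈ -1.2000)
C = 15 (C = -5*(-3) = 15)
j = 4761/25 (j = (15 - 6/5)**2 = (69/5)**2 = 4761/25 ≈ 190.44)
Q(o) = 10/17 + 17/(2*o) (Q(o) = -10*(-1/17) + 17*(1/(2*o)) = 10/17 + 17/(2*o))
1567 - Q(j) = 1567 - (289 + 20*(4761/25))/(34*4761/25) = 1567 - 25*(289 + 19044/5)/(34*4761) = 1567 - 25*20489/(34*4761*5) = 1567 - 1*102445/161874 = 1567 - 102445/161874 = 253554113/161874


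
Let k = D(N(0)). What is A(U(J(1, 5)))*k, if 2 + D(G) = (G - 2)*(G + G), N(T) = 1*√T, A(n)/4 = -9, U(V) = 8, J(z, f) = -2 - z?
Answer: 72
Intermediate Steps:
A(n) = -36 (A(n) = 4*(-9) = -36)
N(T) = √T
D(G) = -2 + 2*G*(-2 + G) (D(G) = -2 + (G - 2)*(G + G) = -2 + (-2 + G)*(2*G) = -2 + 2*G*(-2 + G))
k = -2 (k = -2 - 4*√0 + 2*(√0)² = -2 - 4*0 + 2*0² = -2 + 0 + 2*0 = -2 + 0 + 0 = -2)
A(U(J(1, 5)))*k = -36*(-2) = 72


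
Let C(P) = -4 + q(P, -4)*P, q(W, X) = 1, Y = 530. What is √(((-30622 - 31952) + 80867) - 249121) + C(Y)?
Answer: 526 + 2*I*√57707 ≈ 526.0 + 480.45*I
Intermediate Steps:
C(P) = -4 + P (C(P) = -4 + 1*P = -4 + P)
√(((-30622 - 31952) + 80867) - 249121) + C(Y) = √(((-30622 - 31952) + 80867) - 249121) + (-4 + 530) = √((-62574 + 80867) - 249121) + 526 = √(18293 - 249121) + 526 = √(-230828) + 526 = 2*I*√57707 + 526 = 526 + 2*I*√57707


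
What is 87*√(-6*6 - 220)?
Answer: 1392*I ≈ 1392.0*I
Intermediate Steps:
87*√(-6*6 - 220) = 87*√(-36 - 220) = 87*√(-256) = 87*(16*I) = 1392*I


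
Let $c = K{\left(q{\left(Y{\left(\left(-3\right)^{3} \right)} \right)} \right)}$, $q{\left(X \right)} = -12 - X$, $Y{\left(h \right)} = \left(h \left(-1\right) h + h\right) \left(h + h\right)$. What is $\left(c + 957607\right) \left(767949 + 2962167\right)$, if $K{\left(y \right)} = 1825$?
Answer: $3578792654112$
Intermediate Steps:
$Y{\left(h \right)} = 2 h \left(h - h^{2}\right)$ ($Y{\left(h \right)} = \left(- h h + h\right) 2 h = \left(- h^{2} + h\right) 2 h = \left(h - h^{2}\right) 2 h = 2 h \left(h - h^{2}\right)$)
$c = 1825$
$\left(c + 957607\right) \left(767949 + 2962167\right) = \left(1825 + 957607\right) \left(767949 + 2962167\right) = 959432 \cdot 3730116 = 3578792654112$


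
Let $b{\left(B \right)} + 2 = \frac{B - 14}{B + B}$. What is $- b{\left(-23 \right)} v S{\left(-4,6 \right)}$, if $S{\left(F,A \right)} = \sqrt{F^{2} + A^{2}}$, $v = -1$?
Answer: $- \frac{55 \sqrt{13}}{23} \approx -8.622$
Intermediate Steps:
$S{\left(F,A \right)} = \sqrt{A^{2} + F^{2}}$
$b{\left(B \right)} = -2 + \frac{-14 + B}{2 B}$ ($b{\left(B \right)} = -2 + \frac{B - 14}{B + B} = -2 + \frac{-14 + B}{2 B}$)
$- b{\left(-23 \right)} v S{\left(-4,6 \right)} = - \left(- \frac{3}{2} - \frac{7}{-23}\right) \left(- \sqrt{6^{2} + \left(-4\right)^{2}}\right) = - \left(- \frac{3}{2} - - \frac{7}{23}\right) \left(- \sqrt{36 + 16}\right) = - \left(- \frac{3}{2} + \frac{7}{23}\right) \left(- \sqrt{52}\right) = - \frac{\left(-55\right) \left(- 2 \sqrt{13}\right)}{46} = - \frac{55 \sqrt{13}}{23}$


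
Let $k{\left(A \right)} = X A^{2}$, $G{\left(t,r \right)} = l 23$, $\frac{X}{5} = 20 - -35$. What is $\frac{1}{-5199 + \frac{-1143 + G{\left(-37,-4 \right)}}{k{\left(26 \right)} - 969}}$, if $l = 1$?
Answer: $- \frac{184931}{961457389} \approx -0.00019234$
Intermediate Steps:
$X = 275$ ($X = 5 \left(20 - -35\right) = 5 \left(20 + 35\right) = 5 \cdot 55 = 275$)
$G{\left(t,r \right)} = 23$ ($G{\left(t,r \right)} = 1 \cdot 23 = 23$)
$k{\left(A \right)} = 275 A^{2}$
$\frac{1}{-5199 + \frac{-1143 + G{\left(-37,-4 \right)}}{k{\left(26 \right)} - 969}} = \frac{1}{-5199 + \frac{-1143 + 23}{275 \cdot 26^{2} - 969}} = \frac{1}{-5199 - \frac{1120}{275 \cdot 676 - 969}} = \frac{1}{-5199 - \frac{1120}{185900 - 969}} = \frac{1}{-5199 - \frac{1120}{184931}} = \frac{1}{- \frac{961457389}{184931}} = - \frac{184931}{961457389}$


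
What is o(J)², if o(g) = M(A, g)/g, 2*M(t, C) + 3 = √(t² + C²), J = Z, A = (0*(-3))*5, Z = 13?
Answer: 25/169 ≈ 0.14793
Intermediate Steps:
A = 0 (A = 0*5 = 0)
J = 13
M(t, C) = -3/2 + √(C² + t²)/2 (M(t, C) = -3/2 + √(t² + C²)/2 = -3/2 + √(C² + t²)/2)
o(g) = (-3/2 + √(g²)/2)/g (o(g) = (-3/2 + √(g² + 0²)/2)/g = (-3/2 + √(g² + 0)/2)/g = (-3/2 + √(g²)/2)/g)
o(J)² = ((½)*(-3 + √(13²))/13)² = ((½)*(1/13)*(-3 + √169))² = ((½)*(1/13)*(-3 + 13))² = ((½)*(1/13)*10)² = (5/13)² = 25/169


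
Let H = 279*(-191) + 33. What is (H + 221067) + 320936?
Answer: 488747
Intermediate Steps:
H = -53256 (H = -53289 + 33 = -53256)
(H + 221067) + 320936 = (-53256 + 221067) + 320936 = 167811 + 320936 = 488747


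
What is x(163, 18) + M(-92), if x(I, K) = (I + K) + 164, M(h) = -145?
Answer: 200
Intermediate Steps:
x(I, K) = 164 + I + K
x(163, 18) + M(-92) = (164 + 163 + 18) - 145 = 345 - 145 = 200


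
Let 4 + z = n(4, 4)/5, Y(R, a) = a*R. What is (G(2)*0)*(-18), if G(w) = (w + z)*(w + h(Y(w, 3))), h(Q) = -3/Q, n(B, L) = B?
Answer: 0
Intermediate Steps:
Y(R, a) = R*a
z = -16/5 (z = -4 + 4/5 = -4 + 4*(⅕) = -4 + ⅘ = -16/5 ≈ -3.2000)
G(w) = (-16/5 + w)*(w - 1/w) (G(w) = (w - 16/5)*(w - 3*1/(3*w)) = (-16/5 + w)*(w - 3*1/(3*w)) = (-16/5 + w)*(w - 1/w))
(G(2)*0)*(-18) = ((-1 + 2² - 16/5*2 + (16/5)/2)*0)*(-18) = ((-1 + 4 - 32/5 + (16/5)*(½))*0)*(-18) = ((-1 + 4 - 32/5 + 8/5)*0)*(-18) = -9/5*0*(-18) = 0*(-18) = 0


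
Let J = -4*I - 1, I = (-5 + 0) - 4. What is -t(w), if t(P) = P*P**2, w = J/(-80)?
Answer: 343/4096 ≈ 0.083740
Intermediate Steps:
I = -9 (I = -5 - 4 = -9)
J = 35 (J = -4*(-9) - 1 = 36 - 1 = 35)
w = -7/16 (w = 35/(-80) = 35*(-1/80) = -7/16 ≈ -0.43750)
t(P) = P**3
-t(w) = -(-7/16)**3 = -1*(-343/4096) = 343/4096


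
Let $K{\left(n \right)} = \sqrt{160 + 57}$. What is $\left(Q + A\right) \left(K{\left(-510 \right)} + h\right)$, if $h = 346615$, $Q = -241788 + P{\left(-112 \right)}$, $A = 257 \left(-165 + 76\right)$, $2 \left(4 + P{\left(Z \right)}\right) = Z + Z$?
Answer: $-91775679855 - 264777 \sqrt{217} \approx -9.178 \cdot 10^{10}$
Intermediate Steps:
$P{\left(Z \right)} = -4 + Z$ ($P{\left(Z \right)} = -4 + \frac{Z + Z}{2} = -4 + \frac{2 Z}{2} = -4 + Z$)
$K{\left(n \right)} = \sqrt{217}$
$A = -22873$ ($A = 257 \left(-89\right) = -22873$)
$Q = -241904$ ($Q = -241788 - 116 = -241904$)
$\left(Q + A\right) \left(K{\left(-510 \right)} + h\right) = \left(-241904 - 22873\right) \left(\sqrt{217} + 346615\right) = - 264777 \left(346615 + \sqrt{217}\right) = -91775679855 - 264777 \sqrt{217}$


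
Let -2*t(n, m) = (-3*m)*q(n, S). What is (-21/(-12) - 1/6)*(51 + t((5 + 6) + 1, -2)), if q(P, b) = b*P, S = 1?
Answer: 95/4 ≈ 23.750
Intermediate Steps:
q(P, b) = P*b
t(n, m) = 3*m*n/2 (t(n, m) = -(-3*m)*n*1/2 = -(-3*m)*n/2 = -(-3)*m*n/2 = 3*m*n/2)
(-21/(-12) - 1/6)*(51 + t((5 + 6) + 1, -2)) = (-21/(-12) - 1/6)*(51 + (3/2)*(-2)*((5 + 6) + 1)) = (-21*(-1/12) - 1*⅙)*(51 + (3/2)*(-2)*(11 + 1)) = (7/4 - ⅙)*(51 + (3/2)*(-2)*12) = 19*(51 - 36)/12 = (19/12)*15 = 95/4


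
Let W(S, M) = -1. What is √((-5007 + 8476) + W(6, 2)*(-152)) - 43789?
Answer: -43789 + √3621 ≈ -43729.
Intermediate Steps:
√((-5007 + 8476) + W(6, 2)*(-152)) - 43789 = √((-5007 + 8476) - 1*(-152)) - 43789 = √(3469 + 152) - 43789 = √3621 - 43789 = -43789 + √3621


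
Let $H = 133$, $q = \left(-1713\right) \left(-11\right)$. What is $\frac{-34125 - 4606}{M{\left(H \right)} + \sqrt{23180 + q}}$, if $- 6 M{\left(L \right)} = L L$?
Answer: $\frac{4110675954}{311387893} + \frac{1394316 \sqrt{42023}}{311387893} \approx 14.119$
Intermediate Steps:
$q = 18843$
$M{\left(L \right)} = - \frac{L^{2}}{6}$ ($M{\left(L \right)} = - \frac{L L}{6} = - \frac{L^{2}}{6}$)
$\frac{-34125 - 4606}{M{\left(H \right)} + \sqrt{23180 + q}} = \frac{-34125 - 4606}{- \frac{133^{2}}{6} + \sqrt{23180 + 18843}} = - \frac{38731}{\left(- \frac{1}{6}\right) 17689 + \sqrt{42023}} = - \frac{38731}{- \frac{17689}{6} + \sqrt{42023}}$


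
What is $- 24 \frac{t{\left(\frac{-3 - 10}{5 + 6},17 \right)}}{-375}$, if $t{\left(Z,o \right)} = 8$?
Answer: $\frac{64}{125} \approx 0.512$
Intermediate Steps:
$- 24 \frac{t{\left(\frac{-3 - 10}{5 + 6},17 \right)}}{-375} = - 24 \frac{8}{-375} = - 24 \cdot 8 \left(- \frac{1}{375}\right) = \left(-24\right) \left(- \frac{8}{375}\right) = \frac{64}{125}$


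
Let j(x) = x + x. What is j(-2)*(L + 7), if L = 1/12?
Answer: -85/3 ≈ -28.333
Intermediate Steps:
j(x) = 2*x
L = 1/12 ≈ 0.083333
j(-2)*(L + 7) = (2*(-2))*(1/12 + 7) = -4*85/12 = -85/3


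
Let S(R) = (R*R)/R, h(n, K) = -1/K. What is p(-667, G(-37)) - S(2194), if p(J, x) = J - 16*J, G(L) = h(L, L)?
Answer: 7811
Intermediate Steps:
G(L) = -1/L
p(J, x) = -15*J
S(R) = R (S(R) = R²/R = R)
p(-667, G(-37)) - S(2194) = -15*(-667) - 1*2194 = 10005 - 2194 = 7811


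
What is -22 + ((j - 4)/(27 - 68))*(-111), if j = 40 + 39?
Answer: 7423/41 ≈ 181.05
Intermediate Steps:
j = 79
-22 + ((j - 4)/(27 - 68))*(-111) = -22 + ((79 - 4)/(27 - 68))*(-111) = -22 + (75/(-41))*(-111) = -22 + (75*(-1/41))*(-111) = -22 - 75/41*(-111) = -22 + 8325/41 = 7423/41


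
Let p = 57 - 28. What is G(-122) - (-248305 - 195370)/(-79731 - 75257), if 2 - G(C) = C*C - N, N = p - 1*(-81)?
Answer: -2289926411/154988 ≈ -14775.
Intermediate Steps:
p = 29
N = 110 (N = 29 - 1*(-81) = 29 + 81 = 110)
G(C) = 112 - C² (G(C) = 2 - (C*C - 1*110) = 2 - (C² - 110) = 2 - (-110 + C²) = 2 + (110 - C²) = 112 - C²)
G(-122) - (-248305 - 195370)/(-79731 - 75257) = (112 - 1*(-122)²) - (-248305 - 195370)/(-79731 - 75257) = (112 - 1*14884) - (-443675)/(-154988) = (112 - 14884) - (-443675)*(-1)/154988 = -14772 - 1*443675/154988 = -14772 - 443675/154988 = -2289926411/154988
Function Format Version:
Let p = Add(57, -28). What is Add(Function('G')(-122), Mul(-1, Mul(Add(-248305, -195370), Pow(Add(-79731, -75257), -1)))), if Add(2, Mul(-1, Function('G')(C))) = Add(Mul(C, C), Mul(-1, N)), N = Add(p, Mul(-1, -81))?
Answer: Rational(-2289926411, 154988) ≈ -14775.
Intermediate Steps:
p = 29
N = 110 (N = Add(29, Mul(-1, -81)) = Add(29, 81) = 110)
Function('G')(C) = Add(112, Mul(-1, Pow(C, 2))) (Function('G')(C) = Add(2, Mul(-1, Add(Mul(C, C), Mul(-1, 110)))) = Add(2, Mul(-1, Add(Pow(C, 2), -110))) = Add(2, Mul(-1, Add(-110, Pow(C, 2)))) = Add(2, Add(110, Mul(-1, Pow(C, 2)))) = Add(112, Mul(-1, Pow(C, 2))))
Add(Function('G')(-122), Mul(-1, Mul(Add(-248305, -195370), Pow(Add(-79731, -75257), -1)))) = Add(Add(112, Mul(-1, Pow(-122, 2))), Mul(-1, Mul(Add(-248305, -195370), Pow(Add(-79731, -75257), -1)))) = Add(Add(112, Mul(-1, 14884)), Mul(-1, Mul(-443675, Pow(-154988, -1)))) = Add(Add(112, -14884), Mul(-1, Mul(-443675, Rational(-1, 154988)))) = Add(-14772, Mul(-1, Rational(443675, 154988))) = Add(-14772, Rational(-443675, 154988)) = Rational(-2289926411, 154988)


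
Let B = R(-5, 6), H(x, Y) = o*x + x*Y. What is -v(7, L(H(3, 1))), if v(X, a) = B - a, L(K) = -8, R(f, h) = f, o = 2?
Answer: -3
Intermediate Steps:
H(x, Y) = 2*x + Y*x (H(x, Y) = 2*x + x*Y = 2*x + Y*x)
B = -5
v(X, a) = -5 - a
-v(7, L(H(3, 1))) = -(-5 - 1*(-8)) = -(-5 + 8) = -1*3 = -3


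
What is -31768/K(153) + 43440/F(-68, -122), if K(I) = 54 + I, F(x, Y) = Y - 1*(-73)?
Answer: -10548712/10143 ≈ -1040.0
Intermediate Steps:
F(x, Y) = 73 + Y (F(x, Y) = Y + 73 = 73 + Y)
-31768/K(153) + 43440/F(-68, -122) = -31768/(54 + 153) + 43440/(73 - 122) = -31768/207 + 43440/(-49) = -31768*1/207 + 43440*(-1/49) = -31768/207 - 43440/49 = -10548712/10143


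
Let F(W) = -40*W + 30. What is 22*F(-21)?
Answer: 19140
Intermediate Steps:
F(W) = 30 - 40*W
22*F(-21) = 22*(30 - 40*(-21)) = 22*(30 + 840) = 22*870 = 19140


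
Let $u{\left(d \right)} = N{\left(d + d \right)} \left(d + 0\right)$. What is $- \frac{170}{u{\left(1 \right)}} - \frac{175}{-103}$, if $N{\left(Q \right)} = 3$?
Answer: $- \frac{16985}{309} \approx -54.968$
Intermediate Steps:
$u{\left(d \right)} = 3 d$ ($u{\left(d \right)} = 3 \left(d + 0\right) = 3 d$)
$- \frac{170}{u{\left(1 \right)}} - \frac{175}{-103} = - \frac{170}{3 \cdot 1} - \frac{175}{-103} = - \frac{170}{3} - - \frac{175}{103} = \left(-170\right) \frac{1}{3} + \frac{175}{103} = - \frac{170}{3} + \frac{175}{103} = - \frac{16985}{309}$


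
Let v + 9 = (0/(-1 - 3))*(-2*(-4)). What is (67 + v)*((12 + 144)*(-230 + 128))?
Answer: -922896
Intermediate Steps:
v = -9 (v = -9 + (0/(-1 - 3))*(-2*(-4)) = -9 + (0/(-4))*8 = -9 + (0*(-1/4))*8 = -9 + 0*8 = -9 + 0 = -9)
(67 + v)*((12 + 144)*(-230 + 128)) = (67 - 9)*((12 + 144)*(-230 + 128)) = 58*(156*(-102)) = 58*(-15912) = -922896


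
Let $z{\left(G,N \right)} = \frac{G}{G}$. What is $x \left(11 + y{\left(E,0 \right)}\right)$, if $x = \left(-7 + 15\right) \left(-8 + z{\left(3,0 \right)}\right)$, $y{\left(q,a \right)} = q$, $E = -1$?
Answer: $-560$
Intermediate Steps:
$z{\left(G,N \right)} = 1$
$x = -56$ ($x = \left(-7 + 15\right) \left(-8 + 1\right) = 8 \left(-7\right) = -56$)
$x \left(11 + y{\left(E,0 \right)}\right) = - 56 \left(11 - 1\right) = \left(-56\right) 10 = -560$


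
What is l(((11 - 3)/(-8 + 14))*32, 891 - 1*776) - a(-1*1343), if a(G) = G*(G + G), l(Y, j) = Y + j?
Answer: -10821421/3 ≈ -3.6071e+6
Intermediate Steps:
a(G) = 2*G² (a(G) = G*(2*G) = 2*G²)
l(((11 - 3)/(-8 + 14))*32, 891 - 1*776) - a(-1*1343) = (((11 - 3)/(-8 + 14))*32 + (891 - 1*776)) - 2*(-1*1343)² = ((8/6)*32 + (891 - 776)) - 2*(-1343)² = ((8*(⅙))*32 + 115) - 2*1803649 = ((4/3)*32 + 115) - 1*3607298 = (128/3 + 115) - 3607298 = 473/3 - 3607298 = -10821421/3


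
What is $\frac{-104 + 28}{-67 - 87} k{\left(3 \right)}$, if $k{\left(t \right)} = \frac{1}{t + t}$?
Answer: $\frac{19}{231} \approx 0.082251$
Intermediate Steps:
$k{\left(t \right)} = \frac{1}{2 t}$
$\frac{-104 + 28}{-67 - 87} k{\left(3 \right)} = \frac{-104 + 28}{-67 - 87} \frac{1}{2 \cdot 3} = - \frac{76}{-154} \cdot \frac{1}{2} \cdot \frac{1}{3} = \left(-76\right) \left(- \frac{1}{154}\right) \frac{1}{6} = \frac{38}{77} \cdot \frac{1}{6} = \frac{19}{231}$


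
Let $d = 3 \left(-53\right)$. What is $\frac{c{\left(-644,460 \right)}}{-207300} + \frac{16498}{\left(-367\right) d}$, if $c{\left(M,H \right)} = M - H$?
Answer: $\frac{290371426}{1008048075} \approx 0.28805$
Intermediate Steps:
$d = -159$
$\frac{c{\left(-644,460 \right)}}{-207300} + \frac{16498}{\left(-367\right) d} = \frac{-644 - 460}{-207300} + \frac{16498}{\left(-367\right) \left(-159\right)} = \left(-644 - 460\right) \left(- \frac{1}{207300}\right) + \frac{16498}{58353} = \left(-1104\right) \left(- \frac{1}{207300}\right) + 16498 \cdot \frac{1}{58353} = \frac{92}{17275} + \frac{16498}{58353} = \frac{290371426}{1008048075}$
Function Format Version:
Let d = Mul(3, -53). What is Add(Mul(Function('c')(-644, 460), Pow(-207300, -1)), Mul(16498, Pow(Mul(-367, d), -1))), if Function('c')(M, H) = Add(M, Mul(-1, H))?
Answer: Rational(290371426, 1008048075) ≈ 0.28805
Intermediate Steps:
d = -159
Add(Mul(Function('c')(-644, 460), Pow(-207300, -1)), Mul(16498, Pow(Mul(-367, d), -1))) = Add(Mul(Add(-644, Mul(-1, 460)), Pow(-207300, -1)), Mul(16498, Pow(Mul(-367, -159), -1))) = Add(Mul(Add(-644, -460), Rational(-1, 207300)), Mul(16498, Pow(58353, -1))) = Add(Mul(-1104, Rational(-1, 207300)), Mul(16498, Rational(1, 58353))) = Add(Rational(92, 17275), Rational(16498, 58353)) = Rational(290371426, 1008048075)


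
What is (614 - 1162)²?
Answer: 300304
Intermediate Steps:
(614 - 1162)² = (-548)² = 300304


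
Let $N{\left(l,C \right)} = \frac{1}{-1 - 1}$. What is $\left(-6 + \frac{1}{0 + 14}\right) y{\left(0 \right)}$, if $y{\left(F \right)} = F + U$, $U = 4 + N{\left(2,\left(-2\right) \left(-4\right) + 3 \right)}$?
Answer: $- \frac{83}{4} \approx -20.75$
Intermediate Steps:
$N{\left(l,C \right)} = - \frac{1}{2}$ ($N{\left(l,C \right)} = \frac{1}{-2} = - \frac{1}{2}$)
$U = \frac{7}{2}$ ($U = 4 - \frac{1}{2} = \frac{7}{2} \approx 3.5$)
$y{\left(F \right)} = \frac{7}{2} + F$ ($y{\left(F \right)} = F + \frac{7}{2} = \frac{7}{2} + F$)
$\left(-6 + \frac{1}{0 + 14}\right) y{\left(0 \right)} = \left(-6 + \frac{1}{0 + 14}\right) \left(\frac{7}{2} + 0\right) = \left(-6 + \frac{1}{14}\right) \frac{7}{2} = \left(- \frac{83}{14}\right) \frac{7}{2} = - \frac{83}{4}$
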